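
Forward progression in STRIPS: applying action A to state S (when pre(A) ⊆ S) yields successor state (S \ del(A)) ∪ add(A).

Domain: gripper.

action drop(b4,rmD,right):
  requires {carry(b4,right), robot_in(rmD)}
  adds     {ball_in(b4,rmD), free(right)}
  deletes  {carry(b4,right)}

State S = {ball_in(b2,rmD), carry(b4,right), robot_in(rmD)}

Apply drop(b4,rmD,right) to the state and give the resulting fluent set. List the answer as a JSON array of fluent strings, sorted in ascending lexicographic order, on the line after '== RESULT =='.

Compute (S \ del) ∪ add:
  pre ⊆ S: {carry(b4,right), robot_in(rmD)} ⊆ S  — applicable
  S \ del = {ball_in(b2,rmD), robot_in(rmD)}
  ∪ add   = {ball_in(b2,rmD), ball_in(b4,rmD), free(right), robot_in(rmD)}

== RESULT ==
["ball_in(b2,rmD)", "ball_in(b4,rmD)", "free(right)", "robot_in(rmD)"]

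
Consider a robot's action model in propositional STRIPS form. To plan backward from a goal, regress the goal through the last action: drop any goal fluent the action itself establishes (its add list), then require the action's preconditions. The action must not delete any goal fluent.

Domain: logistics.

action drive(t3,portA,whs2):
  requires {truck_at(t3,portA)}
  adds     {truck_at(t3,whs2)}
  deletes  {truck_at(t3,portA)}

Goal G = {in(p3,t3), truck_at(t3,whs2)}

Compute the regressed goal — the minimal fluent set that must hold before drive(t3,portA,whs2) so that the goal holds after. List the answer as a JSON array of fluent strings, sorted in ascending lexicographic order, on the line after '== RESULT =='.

Regress:
  G ∩ del = {}  (empty — regression defined)
  G \ add = {in(p3,t3), truck_at(t3,whs2)} \ {truck_at(t3,whs2)} = {in(p3,t3)}
  ∪ pre   = {in(p3,t3)} ∪ {truck_at(t3,portA)}
          = {in(p3,t3), truck_at(t3,portA)}

== RESULT ==
["in(p3,t3)", "truck_at(t3,portA)"]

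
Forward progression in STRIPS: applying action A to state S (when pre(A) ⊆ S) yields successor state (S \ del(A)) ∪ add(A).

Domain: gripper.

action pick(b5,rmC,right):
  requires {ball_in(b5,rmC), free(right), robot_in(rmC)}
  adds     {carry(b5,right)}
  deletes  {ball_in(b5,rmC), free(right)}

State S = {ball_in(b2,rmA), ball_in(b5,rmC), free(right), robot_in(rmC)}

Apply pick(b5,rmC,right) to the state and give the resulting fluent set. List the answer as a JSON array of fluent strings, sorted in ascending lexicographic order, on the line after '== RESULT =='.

Progress:
  pre ⊆ S: {ball_in(b5,rmC), free(right), robot_in(rmC)} ⊆ S  — applicable
  S \ del = {ball_in(b2,rmA), robot_in(rmC)}
  ∪ add   = {ball_in(b2,rmA), carry(b5,right), robot_in(rmC)}

== RESULT ==
["ball_in(b2,rmA)", "carry(b5,right)", "robot_in(rmC)"]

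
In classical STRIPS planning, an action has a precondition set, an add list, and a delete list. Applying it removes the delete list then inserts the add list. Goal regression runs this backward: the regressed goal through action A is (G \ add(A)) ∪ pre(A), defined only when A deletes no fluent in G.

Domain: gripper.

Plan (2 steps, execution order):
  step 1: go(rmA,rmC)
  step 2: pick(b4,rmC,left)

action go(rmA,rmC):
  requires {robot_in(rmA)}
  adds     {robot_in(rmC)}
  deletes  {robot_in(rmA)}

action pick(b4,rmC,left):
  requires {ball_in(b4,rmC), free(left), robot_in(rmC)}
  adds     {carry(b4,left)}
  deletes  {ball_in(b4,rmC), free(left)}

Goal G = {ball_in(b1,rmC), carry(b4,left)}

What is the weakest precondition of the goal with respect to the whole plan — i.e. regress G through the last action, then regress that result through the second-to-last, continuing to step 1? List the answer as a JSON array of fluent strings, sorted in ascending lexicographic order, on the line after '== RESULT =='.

Regress step by step:
  through step 2 (pick(b4,rmC,left)): drop {carry(b4,left)}, keep {ball_in(b1,rmC)}, require {ball_in(b4,rmC), free(left), robot_in(rmC)}
    → {ball_in(b1,rmC), ball_in(b4,rmC), free(left), robot_in(rmC)}
  through step 1 (go(rmA,rmC)): drop {robot_in(rmC)}, keep {ball_in(b1,rmC), ball_in(b4,rmC), free(left)}, require {robot_in(rmA)}
    → {ball_in(b1,rmC), ball_in(b4,rmC), free(left), robot_in(rmA)}

== RESULT ==
["ball_in(b1,rmC)", "ball_in(b4,rmC)", "free(left)", "robot_in(rmA)"]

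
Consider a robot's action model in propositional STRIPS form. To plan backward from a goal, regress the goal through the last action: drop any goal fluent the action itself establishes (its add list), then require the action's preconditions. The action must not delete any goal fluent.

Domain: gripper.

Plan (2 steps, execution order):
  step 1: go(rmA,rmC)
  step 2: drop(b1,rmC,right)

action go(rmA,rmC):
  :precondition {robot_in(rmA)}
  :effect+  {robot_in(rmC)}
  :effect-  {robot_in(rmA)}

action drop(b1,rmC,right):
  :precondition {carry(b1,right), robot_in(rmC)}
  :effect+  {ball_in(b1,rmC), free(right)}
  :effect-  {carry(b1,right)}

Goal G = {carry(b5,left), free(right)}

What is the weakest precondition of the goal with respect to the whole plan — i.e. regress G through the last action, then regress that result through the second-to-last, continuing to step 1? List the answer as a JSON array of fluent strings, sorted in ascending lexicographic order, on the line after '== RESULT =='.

Work backward from the goal:
  through step 2 (drop(b1,rmC,right)): drop {free(right)}, keep {carry(b5,left)}, require {carry(b1,right), robot_in(rmC)}
    → {carry(b1,right), carry(b5,left), robot_in(rmC)}
  through step 1 (go(rmA,rmC)): drop {robot_in(rmC)}, keep {carry(b1,right), carry(b5,left)}, require {robot_in(rmA)}
    → {carry(b1,right), carry(b5,left), robot_in(rmA)}

== RESULT ==
["carry(b1,right)", "carry(b5,left)", "robot_in(rmA)"]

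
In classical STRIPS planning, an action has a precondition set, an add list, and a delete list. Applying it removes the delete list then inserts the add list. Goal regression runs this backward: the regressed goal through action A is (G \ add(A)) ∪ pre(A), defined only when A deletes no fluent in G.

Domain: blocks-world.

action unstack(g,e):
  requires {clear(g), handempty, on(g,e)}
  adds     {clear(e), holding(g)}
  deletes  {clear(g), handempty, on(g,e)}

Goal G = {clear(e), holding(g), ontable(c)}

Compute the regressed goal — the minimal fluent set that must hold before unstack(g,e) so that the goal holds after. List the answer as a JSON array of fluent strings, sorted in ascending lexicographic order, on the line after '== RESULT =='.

Compute (G \ add) ∪ pre:
  G ∩ del = {}  (empty — regression defined)
  G \ add = {clear(e), holding(g), ontable(c)} \ {clear(e), holding(g)} = {ontable(c)}
  ∪ pre   = {ontable(c)} ∪ {clear(g), handempty, on(g,e)}
          = {clear(g), handempty, on(g,e), ontable(c)}

== RESULT ==
["clear(g)", "handempty", "on(g,e)", "ontable(c)"]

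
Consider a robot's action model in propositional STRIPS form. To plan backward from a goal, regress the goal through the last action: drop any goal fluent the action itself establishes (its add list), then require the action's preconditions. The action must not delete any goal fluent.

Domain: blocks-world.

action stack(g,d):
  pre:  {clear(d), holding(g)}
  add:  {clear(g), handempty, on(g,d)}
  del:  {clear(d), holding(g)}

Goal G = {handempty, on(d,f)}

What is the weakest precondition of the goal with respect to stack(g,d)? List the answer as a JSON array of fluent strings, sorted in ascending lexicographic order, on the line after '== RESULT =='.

Compute (G \ add) ∪ pre:
  G ∩ del = {}  (empty — regression defined)
  G \ add = {handempty, on(d,f)} \ {clear(g), handempty, on(g,d)} = {on(d,f)}
  ∪ pre   = {on(d,f)} ∪ {clear(d), holding(g)}
          = {clear(d), holding(g), on(d,f)}

== RESULT ==
["clear(d)", "holding(g)", "on(d,f)"]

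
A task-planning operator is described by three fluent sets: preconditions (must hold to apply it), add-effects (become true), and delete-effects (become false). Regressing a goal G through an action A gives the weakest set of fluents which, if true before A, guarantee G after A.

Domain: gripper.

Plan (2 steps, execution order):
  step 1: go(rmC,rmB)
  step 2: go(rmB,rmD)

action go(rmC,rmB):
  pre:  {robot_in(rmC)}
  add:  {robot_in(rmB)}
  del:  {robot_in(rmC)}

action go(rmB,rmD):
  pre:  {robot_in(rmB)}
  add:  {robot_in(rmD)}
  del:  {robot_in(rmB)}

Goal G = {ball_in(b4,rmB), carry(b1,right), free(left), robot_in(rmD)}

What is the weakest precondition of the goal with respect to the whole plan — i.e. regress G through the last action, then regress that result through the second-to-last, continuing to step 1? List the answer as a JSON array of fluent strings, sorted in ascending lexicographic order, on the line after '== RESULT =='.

Regress step by step:
  through step 2 (go(rmB,rmD)): drop {robot_in(rmD)}, keep {ball_in(b4,rmB), carry(b1,right), free(left)}, require {robot_in(rmB)}
    → {ball_in(b4,rmB), carry(b1,right), free(left), robot_in(rmB)}
  through step 1 (go(rmC,rmB)): drop {robot_in(rmB)}, keep {ball_in(b4,rmB), carry(b1,right), free(left)}, require {robot_in(rmC)}
    → {ball_in(b4,rmB), carry(b1,right), free(left), robot_in(rmC)}

== RESULT ==
["ball_in(b4,rmB)", "carry(b1,right)", "free(left)", "robot_in(rmC)"]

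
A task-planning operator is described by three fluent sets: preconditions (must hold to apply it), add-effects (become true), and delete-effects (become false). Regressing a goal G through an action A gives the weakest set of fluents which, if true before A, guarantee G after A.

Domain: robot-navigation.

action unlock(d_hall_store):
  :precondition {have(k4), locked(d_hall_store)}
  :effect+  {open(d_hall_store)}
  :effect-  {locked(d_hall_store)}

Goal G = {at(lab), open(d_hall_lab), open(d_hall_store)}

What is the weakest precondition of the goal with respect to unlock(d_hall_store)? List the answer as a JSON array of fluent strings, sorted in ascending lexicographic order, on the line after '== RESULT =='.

Compute (G \ add) ∪ pre:
  G ∩ del = {}  (empty — regression defined)
  G \ add = {at(lab), open(d_hall_lab), open(d_hall_store)} \ {open(d_hall_store)} = {at(lab), open(d_hall_lab)}
  ∪ pre   = {at(lab), open(d_hall_lab)} ∪ {have(k4), locked(d_hall_store)}
          = {at(lab), have(k4), locked(d_hall_store), open(d_hall_lab)}

== RESULT ==
["at(lab)", "have(k4)", "locked(d_hall_store)", "open(d_hall_lab)"]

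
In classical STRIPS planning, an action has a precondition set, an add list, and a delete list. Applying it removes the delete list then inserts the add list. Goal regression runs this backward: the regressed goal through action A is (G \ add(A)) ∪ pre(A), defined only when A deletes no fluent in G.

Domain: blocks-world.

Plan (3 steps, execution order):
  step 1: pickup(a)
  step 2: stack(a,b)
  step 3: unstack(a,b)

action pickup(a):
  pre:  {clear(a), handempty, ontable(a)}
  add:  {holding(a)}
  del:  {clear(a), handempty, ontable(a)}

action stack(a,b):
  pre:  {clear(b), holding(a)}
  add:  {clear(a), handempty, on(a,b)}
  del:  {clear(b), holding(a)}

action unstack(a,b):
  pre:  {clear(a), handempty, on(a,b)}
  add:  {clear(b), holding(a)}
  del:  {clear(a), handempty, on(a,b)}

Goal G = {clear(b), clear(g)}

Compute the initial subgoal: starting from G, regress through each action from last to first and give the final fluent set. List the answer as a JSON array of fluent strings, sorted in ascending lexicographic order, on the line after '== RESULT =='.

Regress step by step:
  through step 3 (unstack(a,b)): drop {clear(b)}, keep {clear(g)}, require {clear(a), handempty, on(a,b)}
    → {clear(a), clear(g), handempty, on(a,b)}
  through step 2 (stack(a,b)): drop {clear(a), handempty, on(a,b)}, keep {clear(g)}, require {clear(b), holding(a)}
    → {clear(b), clear(g), holding(a)}
  through step 1 (pickup(a)): drop {holding(a)}, keep {clear(b), clear(g)}, require {clear(a), handempty, ontable(a)}
    → {clear(a), clear(b), clear(g), handempty, ontable(a)}

== RESULT ==
["clear(a)", "clear(b)", "clear(g)", "handempty", "ontable(a)"]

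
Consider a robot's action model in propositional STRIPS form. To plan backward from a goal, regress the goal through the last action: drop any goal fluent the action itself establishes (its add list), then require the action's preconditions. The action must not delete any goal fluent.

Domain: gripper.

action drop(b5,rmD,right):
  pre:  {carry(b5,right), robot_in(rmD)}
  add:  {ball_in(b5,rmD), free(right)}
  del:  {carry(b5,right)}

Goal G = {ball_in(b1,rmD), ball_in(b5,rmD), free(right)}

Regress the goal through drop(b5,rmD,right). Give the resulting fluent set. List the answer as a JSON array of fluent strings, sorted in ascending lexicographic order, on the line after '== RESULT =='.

Regress:
  G ∩ del = {}  (empty — regression defined)
  G \ add = {ball_in(b1,rmD), ball_in(b5,rmD), free(right)} \ {ball_in(b5,rmD), free(right)} = {ball_in(b1,rmD)}
  ∪ pre   = {ball_in(b1,rmD)} ∪ {carry(b5,right), robot_in(rmD)}
          = {ball_in(b1,rmD), carry(b5,right), robot_in(rmD)}

== RESULT ==
["ball_in(b1,rmD)", "carry(b5,right)", "robot_in(rmD)"]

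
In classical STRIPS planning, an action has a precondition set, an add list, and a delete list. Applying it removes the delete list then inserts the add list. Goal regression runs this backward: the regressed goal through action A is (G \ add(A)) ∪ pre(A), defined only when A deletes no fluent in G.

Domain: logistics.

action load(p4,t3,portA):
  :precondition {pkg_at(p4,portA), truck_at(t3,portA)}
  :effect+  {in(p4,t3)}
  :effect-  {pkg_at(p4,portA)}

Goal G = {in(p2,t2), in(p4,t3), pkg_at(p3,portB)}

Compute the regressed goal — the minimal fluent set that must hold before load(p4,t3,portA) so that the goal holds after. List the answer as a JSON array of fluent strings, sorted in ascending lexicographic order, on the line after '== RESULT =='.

Regress:
  G ∩ del = {}  (empty — regression defined)
  G \ add = {in(p2,t2), in(p4,t3), pkg_at(p3,portB)} \ {in(p4,t3)} = {in(p2,t2), pkg_at(p3,portB)}
  ∪ pre   = {in(p2,t2), pkg_at(p3,portB)} ∪ {pkg_at(p4,portA), truck_at(t3,portA)}
          = {in(p2,t2), pkg_at(p3,portB), pkg_at(p4,portA), truck_at(t3,portA)}

== RESULT ==
["in(p2,t2)", "pkg_at(p3,portB)", "pkg_at(p4,portA)", "truck_at(t3,portA)"]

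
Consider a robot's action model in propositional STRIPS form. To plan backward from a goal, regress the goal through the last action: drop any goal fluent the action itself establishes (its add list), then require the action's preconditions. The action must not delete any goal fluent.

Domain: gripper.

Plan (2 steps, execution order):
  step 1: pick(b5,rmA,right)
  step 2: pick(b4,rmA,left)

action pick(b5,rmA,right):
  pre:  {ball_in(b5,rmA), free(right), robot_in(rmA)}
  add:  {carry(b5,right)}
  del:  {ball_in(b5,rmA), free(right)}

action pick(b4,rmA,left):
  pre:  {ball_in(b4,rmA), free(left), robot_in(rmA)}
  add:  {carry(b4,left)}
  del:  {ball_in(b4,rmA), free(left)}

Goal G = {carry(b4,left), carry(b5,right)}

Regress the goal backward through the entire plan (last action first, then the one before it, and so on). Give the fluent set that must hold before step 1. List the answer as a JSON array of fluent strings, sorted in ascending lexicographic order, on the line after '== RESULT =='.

Work backward from the goal:
  through step 2 (pick(b4,rmA,left)): drop {carry(b4,left)}, keep {carry(b5,right)}, require {ball_in(b4,rmA), free(left), robot_in(rmA)}
    → {ball_in(b4,rmA), carry(b5,right), free(left), robot_in(rmA)}
  through step 1 (pick(b5,rmA,right)): drop {carry(b5,right)}, keep {ball_in(b4,rmA), free(left), robot_in(rmA)}, require {ball_in(b5,rmA), free(right), robot_in(rmA)}
    → {ball_in(b4,rmA), ball_in(b5,rmA), free(left), free(right), robot_in(rmA)}

== RESULT ==
["ball_in(b4,rmA)", "ball_in(b5,rmA)", "free(left)", "free(right)", "robot_in(rmA)"]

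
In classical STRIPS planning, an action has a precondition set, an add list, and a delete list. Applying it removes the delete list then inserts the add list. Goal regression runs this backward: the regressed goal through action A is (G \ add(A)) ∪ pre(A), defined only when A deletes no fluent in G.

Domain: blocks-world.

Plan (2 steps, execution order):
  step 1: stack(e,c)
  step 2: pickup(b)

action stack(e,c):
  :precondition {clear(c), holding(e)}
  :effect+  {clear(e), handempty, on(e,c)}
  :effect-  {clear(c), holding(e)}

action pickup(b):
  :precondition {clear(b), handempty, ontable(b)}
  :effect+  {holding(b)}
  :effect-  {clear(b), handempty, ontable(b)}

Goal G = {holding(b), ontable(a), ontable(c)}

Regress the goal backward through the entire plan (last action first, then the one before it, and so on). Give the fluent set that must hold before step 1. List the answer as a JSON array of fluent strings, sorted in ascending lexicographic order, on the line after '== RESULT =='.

Work backward from the goal:
  through step 2 (pickup(b)): drop {holding(b)}, keep {ontable(a), ontable(c)}, require {clear(b), handempty, ontable(b)}
    → {clear(b), handempty, ontable(a), ontable(b), ontable(c)}
  through step 1 (stack(e,c)): drop {handempty}, keep {clear(b), ontable(a), ontable(b), ontable(c)}, require {clear(c), holding(e)}
    → {clear(b), clear(c), holding(e), ontable(a), ontable(b), ontable(c)}

== RESULT ==
["clear(b)", "clear(c)", "holding(e)", "ontable(a)", "ontable(b)", "ontable(c)"]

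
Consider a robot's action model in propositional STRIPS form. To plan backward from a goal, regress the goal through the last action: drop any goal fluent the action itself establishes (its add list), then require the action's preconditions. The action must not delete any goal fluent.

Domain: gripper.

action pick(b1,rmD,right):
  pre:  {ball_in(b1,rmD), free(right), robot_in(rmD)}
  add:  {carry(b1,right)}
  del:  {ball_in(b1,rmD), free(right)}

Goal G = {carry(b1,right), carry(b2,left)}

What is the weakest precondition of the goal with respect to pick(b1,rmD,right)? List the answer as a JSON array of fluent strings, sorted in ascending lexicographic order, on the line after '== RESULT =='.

Compute (G \ add) ∪ pre:
  G ∩ del = {}  (empty — regression defined)
  G \ add = {carry(b1,right), carry(b2,left)} \ {carry(b1,right)} = {carry(b2,left)}
  ∪ pre   = {carry(b2,left)} ∪ {ball_in(b1,rmD), free(right), robot_in(rmD)}
          = {ball_in(b1,rmD), carry(b2,left), free(right), robot_in(rmD)}

== RESULT ==
["ball_in(b1,rmD)", "carry(b2,left)", "free(right)", "robot_in(rmD)"]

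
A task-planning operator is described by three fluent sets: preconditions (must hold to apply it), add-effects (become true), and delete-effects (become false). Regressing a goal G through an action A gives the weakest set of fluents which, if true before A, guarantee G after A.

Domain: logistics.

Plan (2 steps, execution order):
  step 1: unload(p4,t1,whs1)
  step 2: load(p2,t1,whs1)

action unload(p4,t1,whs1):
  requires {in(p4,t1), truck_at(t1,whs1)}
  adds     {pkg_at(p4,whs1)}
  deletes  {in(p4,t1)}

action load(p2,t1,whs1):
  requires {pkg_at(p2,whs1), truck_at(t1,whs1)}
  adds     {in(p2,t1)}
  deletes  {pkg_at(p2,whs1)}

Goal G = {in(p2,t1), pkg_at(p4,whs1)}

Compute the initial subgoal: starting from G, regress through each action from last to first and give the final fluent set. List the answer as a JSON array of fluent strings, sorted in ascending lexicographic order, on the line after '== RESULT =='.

Regress step by step:
  through step 2 (load(p2,t1,whs1)): drop {in(p2,t1)}, keep {pkg_at(p4,whs1)}, require {pkg_at(p2,whs1), truck_at(t1,whs1)}
    → {pkg_at(p2,whs1), pkg_at(p4,whs1), truck_at(t1,whs1)}
  through step 1 (unload(p4,t1,whs1)): drop {pkg_at(p4,whs1)}, keep {pkg_at(p2,whs1), truck_at(t1,whs1)}, require {in(p4,t1), truck_at(t1,whs1)}
    → {in(p4,t1), pkg_at(p2,whs1), truck_at(t1,whs1)}

== RESULT ==
["in(p4,t1)", "pkg_at(p2,whs1)", "truck_at(t1,whs1)"]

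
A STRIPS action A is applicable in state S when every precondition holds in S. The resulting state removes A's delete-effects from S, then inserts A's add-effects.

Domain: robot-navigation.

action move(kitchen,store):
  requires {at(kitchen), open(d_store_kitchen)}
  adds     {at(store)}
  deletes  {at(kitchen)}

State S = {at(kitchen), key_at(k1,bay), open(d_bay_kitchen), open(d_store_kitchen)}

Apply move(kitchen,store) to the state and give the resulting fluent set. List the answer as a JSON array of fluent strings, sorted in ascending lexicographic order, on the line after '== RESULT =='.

Compute (S \ del) ∪ add:
  pre ⊆ S: {at(kitchen), open(d_store_kitchen)} ⊆ S  — applicable
  S \ del = {key_at(k1,bay), open(d_bay_kitchen), open(d_store_kitchen)}
  ∪ add   = {at(store), key_at(k1,bay), open(d_bay_kitchen), open(d_store_kitchen)}

== RESULT ==
["at(store)", "key_at(k1,bay)", "open(d_bay_kitchen)", "open(d_store_kitchen)"]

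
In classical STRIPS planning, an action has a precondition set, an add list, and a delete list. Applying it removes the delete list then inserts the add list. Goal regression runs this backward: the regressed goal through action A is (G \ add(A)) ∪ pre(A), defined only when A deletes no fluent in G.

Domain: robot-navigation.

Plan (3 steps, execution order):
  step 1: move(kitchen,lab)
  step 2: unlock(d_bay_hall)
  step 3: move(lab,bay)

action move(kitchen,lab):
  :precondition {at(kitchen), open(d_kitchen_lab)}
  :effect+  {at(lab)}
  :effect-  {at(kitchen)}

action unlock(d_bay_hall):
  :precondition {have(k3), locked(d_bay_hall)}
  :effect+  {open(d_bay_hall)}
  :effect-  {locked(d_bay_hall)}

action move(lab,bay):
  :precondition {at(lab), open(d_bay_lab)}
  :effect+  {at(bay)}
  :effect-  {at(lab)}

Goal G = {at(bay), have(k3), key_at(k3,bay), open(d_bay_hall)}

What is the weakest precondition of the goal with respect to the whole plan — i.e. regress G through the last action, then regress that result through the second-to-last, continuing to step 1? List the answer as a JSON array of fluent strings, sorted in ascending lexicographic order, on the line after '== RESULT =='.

Work backward from the goal:
  through step 3 (move(lab,bay)): drop {at(bay)}, keep {have(k3), key_at(k3,bay), open(d_bay_hall)}, require {at(lab), open(d_bay_lab)}
    → {at(lab), have(k3), key_at(k3,bay), open(d_bay_hall), open(d_bay_lab)}
  through step 2 (unlock(d_bay_hall)): drop {open(d_bay_hall)}, keep {at(lab), have(k3), key_at(k3,bay), open(d_bay_lab)}, require {have(k3), locked(d_bay_hall)}
    → {at(lab), have(k3), key_at(k3,bay), locked(d_bay_hall), open(d_bay_lab)}
  through step 1 (move(kitchen,lab)): drop {at(lab)}, keep {have(k3), key_at(k3,bay), locked(d_bay_hall), open(d_bay_lab)}, require {at(kitchen), open(d_kitchen_lab)}
    → {at(kitchen), have(k3), key_at(k3,bay), locked(d_bay_hall), open(d_bay_lab), open(d_kitchen_lab)}

== RESULT ==
["at(kitchen)", "have(k3)", "key_at(k3,bay)", "locked(d_bay_hall)", "open(d_bay_lab)", "open(d_kitchen_lab)"]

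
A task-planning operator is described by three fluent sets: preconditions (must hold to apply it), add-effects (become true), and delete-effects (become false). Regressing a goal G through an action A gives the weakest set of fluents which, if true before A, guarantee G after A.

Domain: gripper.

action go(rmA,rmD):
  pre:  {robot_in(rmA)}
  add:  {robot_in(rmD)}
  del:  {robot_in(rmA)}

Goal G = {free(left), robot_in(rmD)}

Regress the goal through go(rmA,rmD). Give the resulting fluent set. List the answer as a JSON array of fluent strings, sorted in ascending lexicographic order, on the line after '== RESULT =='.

Regress:
  G ∩ del = {}  (empty — regression defined)
  G \ add = {free(left), robot_in(rmD)} \ {robot_in(rmD)} = {free(left)}
  ∪ pre   = {free(left)} ∪ {robot_in(rmA)}
          = {free(left), robot_in(rmA)}

== RESULT ==
["free(left)", "robot_in(rmA)"]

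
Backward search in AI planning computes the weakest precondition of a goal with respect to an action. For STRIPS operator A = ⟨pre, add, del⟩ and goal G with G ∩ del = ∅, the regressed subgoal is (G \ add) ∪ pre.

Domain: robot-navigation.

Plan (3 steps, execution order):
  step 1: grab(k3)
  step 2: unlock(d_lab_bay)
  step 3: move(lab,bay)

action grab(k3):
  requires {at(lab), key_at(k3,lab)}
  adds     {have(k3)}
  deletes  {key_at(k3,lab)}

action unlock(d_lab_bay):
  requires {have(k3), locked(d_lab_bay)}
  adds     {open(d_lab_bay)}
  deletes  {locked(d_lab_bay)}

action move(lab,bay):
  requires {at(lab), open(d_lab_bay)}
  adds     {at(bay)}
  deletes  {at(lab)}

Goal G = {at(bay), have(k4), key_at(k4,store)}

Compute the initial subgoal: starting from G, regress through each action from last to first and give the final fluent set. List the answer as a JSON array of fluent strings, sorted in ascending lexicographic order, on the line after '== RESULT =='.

Work backward from the goal:
  through step 3 (move(lab,bay)): drop {at(bay)}, keep {have(k4), key_at(k4,store)}, require {at(lab), open(d_lab_bay)}
    → {at(lab), have(k4), key_at(k4,store), open(d_lab_bay)}
  through step 2 (unlock(d_lab_bay)): drop {open(d_lab_bay)}, keep {at(lab), have(k4), key_at(k4,store)}, require {have(k3), locked(d_lab_bay)}
    → {at(lab), have(k3), have(k4), key_at(k4,store), locked(d_lab_bay)}
  through step 1 (grab(k3)): drop {have(k3)}, keep {at(lab), have(k4), key_at(k4,store), locked(d_lab_bay)}, require {at(lab), key_at(k3,lab)}
    → {at(lab), have(k4), key_at(k3,lab), key_at(k4,store), locked(d_lab_bay)}

== RESULT ==
["at(lab)", "have(k4)", "key_at(k3,lab)", "key_at(k4,store)", "locked(d_lab_bay)"]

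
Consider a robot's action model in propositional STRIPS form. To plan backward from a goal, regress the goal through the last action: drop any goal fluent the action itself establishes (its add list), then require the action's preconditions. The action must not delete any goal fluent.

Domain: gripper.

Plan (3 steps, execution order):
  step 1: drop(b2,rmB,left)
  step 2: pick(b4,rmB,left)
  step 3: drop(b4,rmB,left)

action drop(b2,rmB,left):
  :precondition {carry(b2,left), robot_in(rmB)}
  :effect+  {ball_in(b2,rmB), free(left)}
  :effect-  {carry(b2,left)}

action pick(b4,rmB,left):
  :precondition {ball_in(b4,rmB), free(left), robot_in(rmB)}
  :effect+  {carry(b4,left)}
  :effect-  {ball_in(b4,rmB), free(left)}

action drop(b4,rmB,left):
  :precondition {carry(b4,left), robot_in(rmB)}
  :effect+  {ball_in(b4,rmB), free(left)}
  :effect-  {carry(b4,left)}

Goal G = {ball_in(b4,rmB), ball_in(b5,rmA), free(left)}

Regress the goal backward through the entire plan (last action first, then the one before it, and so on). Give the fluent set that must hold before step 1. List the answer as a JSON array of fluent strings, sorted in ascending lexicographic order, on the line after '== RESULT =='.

Work backward from the goal:
  through step 3 (drop(b4,rmB,left)): drop {ball_in(b4,rmB), free(left)}, keep {ball_in(b5,rmA)}, require {carry(b4,left), robot_in(rmB)}
    → {ball_in(b5,rmA), carry(b4,left), robot_in(rmB)}
  through step 2 (pick(b4,rmB,left)): drop {carry(b4,left)}, keep {ball_in(b5,rmA), robot_in(rmB)}, require {ball_in(b4,rmB), free(left), robot_in(rmB)}
    → {ball_in(b4,rmB), ball_in(b5,rmA), free(left), robot_in(rmB)}
  through step 1 (drop(b2,rmB,left)): drop {free(left)}, keep {ball_in(b4,rmB), ball_in(b5,rmA), robot_in(rmB)}, require {carry(b2,left), robot_in(rmB)}
    → {ball_in(b4,rmB), ball_in(b5,rmA), carry(b2,left), robot_in(rmB)}

== RESULT ==
["ball_in(b4,rmB)", "ball_in(b5,rmA)", "carry(b2,left)", "robot_in(rmB)"]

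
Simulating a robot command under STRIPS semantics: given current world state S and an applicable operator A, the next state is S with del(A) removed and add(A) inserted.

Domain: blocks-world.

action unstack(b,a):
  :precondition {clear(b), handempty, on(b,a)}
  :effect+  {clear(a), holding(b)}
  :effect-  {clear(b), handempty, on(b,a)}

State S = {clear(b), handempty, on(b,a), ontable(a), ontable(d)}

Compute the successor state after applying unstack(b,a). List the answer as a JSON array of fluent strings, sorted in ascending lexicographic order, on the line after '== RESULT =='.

Progress:
  pre ⊆ S: {clear(b), handempty, on(b,a)} ⊆ S  — applicable
  S \ del = {ontable(a), ontable(d)}
  ∪ add   = {clear(a), holding(b), ontable(a), ontable(d)}

== RESULT ==
["clear(a)", "holding(b)", "ontable(a)", "ontable(d)"]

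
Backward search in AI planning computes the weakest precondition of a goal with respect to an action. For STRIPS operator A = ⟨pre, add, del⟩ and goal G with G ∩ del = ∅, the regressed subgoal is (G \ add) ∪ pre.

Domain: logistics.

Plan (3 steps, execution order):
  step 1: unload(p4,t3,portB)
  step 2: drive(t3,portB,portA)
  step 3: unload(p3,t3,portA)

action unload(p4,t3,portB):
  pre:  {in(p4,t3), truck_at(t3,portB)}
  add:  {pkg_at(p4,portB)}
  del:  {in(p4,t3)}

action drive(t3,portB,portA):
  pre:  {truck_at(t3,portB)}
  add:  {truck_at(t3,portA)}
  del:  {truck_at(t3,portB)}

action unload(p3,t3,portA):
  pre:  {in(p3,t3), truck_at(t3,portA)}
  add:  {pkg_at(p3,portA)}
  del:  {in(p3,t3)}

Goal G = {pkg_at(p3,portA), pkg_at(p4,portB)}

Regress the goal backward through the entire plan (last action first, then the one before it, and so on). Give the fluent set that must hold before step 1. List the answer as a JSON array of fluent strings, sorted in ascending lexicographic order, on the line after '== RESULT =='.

Work backward from the goal:
  through step 3 (unload(p3,t3,portA)): drop {pkg_at(p3,portA)}, keep {pkg_at(p4,portB)}, require {in(p3,t3), truck_at(t3,portA)}
    → {in(p3,t3), pkg_at(p4,portB), truck_at(t3,portA)}
  through step 2 (drive(t3,portB,portA)): drop {truck_at(t3,portA)}, keep {in(p3,t3), pkg_at(p4,portB)}, require {truck_at(t3,portB)}
    → {in(p3,t3), pkg_at(p4,portB), truck_at(t3,portB)}
  through step 1 (unload(p4,t3,portB)): drop {pkg_at(p4,portB)}, keep {in(p3,t3), truck_at(t3,portB)}, require {in(p4,t3), truck_at(t3,portB)}
    → {in(p3,t3), in(p4,t3), truck_at(t3,portB)}

== RESULT ==
["in(p3,t3)", "in(p4,t3)", "truck_at(t3,portB)"]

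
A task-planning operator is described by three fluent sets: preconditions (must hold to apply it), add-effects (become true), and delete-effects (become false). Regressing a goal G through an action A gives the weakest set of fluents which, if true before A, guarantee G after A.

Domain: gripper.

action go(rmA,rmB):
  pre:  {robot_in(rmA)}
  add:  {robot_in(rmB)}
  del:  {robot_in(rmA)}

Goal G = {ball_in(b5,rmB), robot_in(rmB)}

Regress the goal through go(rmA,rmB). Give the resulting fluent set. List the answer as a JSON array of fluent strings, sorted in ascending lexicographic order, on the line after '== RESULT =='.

Compute (G \ add) ∪ pre:
  G ∩ del = {}  (empty — regression defined)
  G \ add = {ball_in(b5,rmB), robot_in(rmB)} \ {robot_in(rmB)} = {ball_in(b5,rmB)}
  ∪ pre   = {ball_in(b5,rmB)} ∪ {robot_in(rmA)}
          = {ball_in(b5,rmB), robot_in(rmA)}

== RESULT ==
["ball_in(b5,rmB)", "robot_in(rmA)"]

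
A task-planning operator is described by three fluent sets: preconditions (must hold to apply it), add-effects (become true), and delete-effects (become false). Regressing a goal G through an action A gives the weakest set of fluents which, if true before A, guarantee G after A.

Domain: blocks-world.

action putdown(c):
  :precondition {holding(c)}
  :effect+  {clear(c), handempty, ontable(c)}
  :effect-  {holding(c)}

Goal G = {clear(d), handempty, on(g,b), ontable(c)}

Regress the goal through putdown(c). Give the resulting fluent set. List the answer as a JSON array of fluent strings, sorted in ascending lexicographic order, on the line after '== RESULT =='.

Compute (G \ add) ∪ pre:
  G ∩ del = {}  (empty — regression defined)
  G \ add = {clear(d), handempty, on(g,b), ontable(c)} \ {clear(c), handempty, ontable(c)} = {clear(d), on(g,b)}
  ∪ pre   = {clear(d), on(g,b)} ∪ {holding(c)}
          = {clear(d), holding(c), on(g,b)}

== RESULT ==
["clear(d)", "holding(c)", "on(g,b)"]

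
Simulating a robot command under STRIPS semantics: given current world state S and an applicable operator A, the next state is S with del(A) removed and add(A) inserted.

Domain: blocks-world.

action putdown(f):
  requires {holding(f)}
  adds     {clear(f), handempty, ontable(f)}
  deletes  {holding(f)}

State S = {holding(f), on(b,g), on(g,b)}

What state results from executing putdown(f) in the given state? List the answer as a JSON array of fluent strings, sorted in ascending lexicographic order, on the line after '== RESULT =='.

Compute (S \ del) ∪ add:
  pre ⊆ S: {holding(f)} ⊆ S  — applicable
  S \ del = {on(b,g), on(g,b)}
  ∪ add   = {clear(f), handempty, on(b,g), on(g,b), ontable(f)}

== RESULT ==
["clear(f)", "handempty", "on(b,g)", "on(g,b)", "ontable(f)"]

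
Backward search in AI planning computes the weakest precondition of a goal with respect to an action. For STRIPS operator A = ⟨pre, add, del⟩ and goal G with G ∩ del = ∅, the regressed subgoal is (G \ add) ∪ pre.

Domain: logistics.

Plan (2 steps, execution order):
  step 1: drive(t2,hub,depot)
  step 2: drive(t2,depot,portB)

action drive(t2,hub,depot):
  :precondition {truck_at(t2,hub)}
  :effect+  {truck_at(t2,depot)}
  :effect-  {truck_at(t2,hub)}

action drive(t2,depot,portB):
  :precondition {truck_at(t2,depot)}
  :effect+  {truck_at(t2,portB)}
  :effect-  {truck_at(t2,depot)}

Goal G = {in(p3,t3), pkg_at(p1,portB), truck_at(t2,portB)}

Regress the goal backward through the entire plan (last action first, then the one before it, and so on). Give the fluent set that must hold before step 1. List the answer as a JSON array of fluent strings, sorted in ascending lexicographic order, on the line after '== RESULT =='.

Regress step by step:
  through step 2 (drive(t2,depot,portB)): drop {truck_at(t2,portB)}, keep {in(p3,t3), pkg_at(p1,portB)}, require {truck_at(t2,depot)}
    → {in(p3,t3), pkg_at(p1,portB), truck_at(t2,depot)}
  through step 1 (drive(t2,hub,depot)): drop {truck_at(t2,depot)}, keep {in(p3,t3), pkg_at(p1,portB)}, require {truck_at(t2,hub)}
    → {in(p3,t3), pkg_at(p1,portB), truck_at(t2,hub)}

== RESULT ==
["in(p3,t3)", "pkg_at(p1,portB)", "truck_at(t2,hub)"]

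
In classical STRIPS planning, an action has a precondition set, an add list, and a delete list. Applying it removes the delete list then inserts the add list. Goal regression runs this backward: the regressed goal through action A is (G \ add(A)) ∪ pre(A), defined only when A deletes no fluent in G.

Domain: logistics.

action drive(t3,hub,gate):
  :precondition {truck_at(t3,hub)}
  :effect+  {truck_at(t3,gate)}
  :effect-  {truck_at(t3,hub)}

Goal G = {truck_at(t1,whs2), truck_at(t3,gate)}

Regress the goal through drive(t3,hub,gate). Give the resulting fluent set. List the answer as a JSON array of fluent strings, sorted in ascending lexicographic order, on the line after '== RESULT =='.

Compute (G \ add) ∪ pre:
  G ∩ del = {}  (empty — regression defined)
  G \ add = {truck_at(t1,whs2), truck_at(t3,gate)} \ {truck_at(t3,gate)} = {truck_at(t1,whs2)}
  ∪ pre   = {truck_at(t1,whs2)} ∪ {truck_at(t3,hub)}
          = {truck_at(t1,whs2), truck_at(t3,hub)}

== RESULT ==
["truck_at(t1,whs2)", "truck_at(t3,hub)"]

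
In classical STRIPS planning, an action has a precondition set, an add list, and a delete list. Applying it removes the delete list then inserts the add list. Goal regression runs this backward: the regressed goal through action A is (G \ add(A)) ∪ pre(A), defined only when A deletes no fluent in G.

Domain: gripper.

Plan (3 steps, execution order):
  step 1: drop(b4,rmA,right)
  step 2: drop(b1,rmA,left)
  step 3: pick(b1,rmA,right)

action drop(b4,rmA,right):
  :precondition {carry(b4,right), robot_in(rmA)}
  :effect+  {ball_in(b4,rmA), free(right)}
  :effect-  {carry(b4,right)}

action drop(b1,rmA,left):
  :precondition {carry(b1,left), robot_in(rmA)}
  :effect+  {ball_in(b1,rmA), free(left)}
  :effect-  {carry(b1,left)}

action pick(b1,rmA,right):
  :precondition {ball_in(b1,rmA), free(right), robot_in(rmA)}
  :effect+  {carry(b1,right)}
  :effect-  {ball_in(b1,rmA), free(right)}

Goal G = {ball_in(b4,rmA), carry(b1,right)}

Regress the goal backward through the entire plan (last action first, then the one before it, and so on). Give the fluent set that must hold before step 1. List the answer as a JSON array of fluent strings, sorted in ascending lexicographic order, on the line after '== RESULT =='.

Work backward from the goal:
  through step 3 (pick(b1,rmA,right)): drop {carry(b1,right)}, keep {ball_in(b4,rmA)}, require {ball_in(b1,rmA), free(right), robot_in(rmA)}
    → {ball_in(b1,rmA), ball_in(b4,rmA), free(right), robot_in(rmA)}
  through step 2 (drop(b1,rmA,left)): drop {ball_in(b1,rmA)}, keep {ball_in(b4,rmA), free(right), robot_in(rmA)}, require {carry(b1,left), robot_in(rmA)}
    → {ball_in(b4,rmA), carry(b1,left), free(right), robot_in(rmA)}
  through step 1 (drop(b4,rmA,right)): drop {ball_in(b4,rmA), free(right)}, keep {carry(b1,left), robot_in(rmA)}, require {carry(b4,right), robot_in(rmA)}
    → {carry(b1,left), carry(b4,right), robot_in(rmA)}

== RESULT ==
["carry(b1,left)", "carry(b4,right)", "robot_in(rmA)"]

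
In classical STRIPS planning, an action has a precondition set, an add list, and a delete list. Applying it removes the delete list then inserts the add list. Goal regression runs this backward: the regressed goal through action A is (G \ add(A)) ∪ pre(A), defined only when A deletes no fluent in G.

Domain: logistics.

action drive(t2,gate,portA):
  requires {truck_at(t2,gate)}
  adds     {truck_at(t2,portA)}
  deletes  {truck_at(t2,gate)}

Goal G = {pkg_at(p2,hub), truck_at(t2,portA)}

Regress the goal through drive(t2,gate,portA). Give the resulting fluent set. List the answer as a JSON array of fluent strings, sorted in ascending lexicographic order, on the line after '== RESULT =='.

Compute (G \ add) ∪ pre:
  G ∩ del = {}  (empty — regression defined)
  G \ add = {pkg_at(p2,hub), truck_at(t2,portA)} \ {truck_at(t2,portA)} = {pkg_at(p2,hub)}
  ∪ pre   = {pkg_at(p2,hub)} ∪ {truck_at(t2,gate)}
          = {pkg_at(p2,hub), truck_at(t2,gate)}

== RESULT ==
["pkg_at(p2,hub)", "truck_at(t2,gate)"]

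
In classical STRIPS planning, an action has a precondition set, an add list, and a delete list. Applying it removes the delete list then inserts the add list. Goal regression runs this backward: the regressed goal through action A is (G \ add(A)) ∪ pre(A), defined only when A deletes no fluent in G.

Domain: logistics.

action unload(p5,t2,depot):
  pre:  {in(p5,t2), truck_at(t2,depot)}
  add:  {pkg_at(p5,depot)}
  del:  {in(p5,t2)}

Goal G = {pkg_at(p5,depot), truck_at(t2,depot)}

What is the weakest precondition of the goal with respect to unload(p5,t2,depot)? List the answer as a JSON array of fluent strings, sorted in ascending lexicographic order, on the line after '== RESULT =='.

Compute (G \ add) ∪ pre:
  G ∩ del = {}  (empty — regression defined)
  G \ add = {pkg_at(p5,depot), truck_at(t2,depot)} \ {pkg_at(p5,depot)} = {truck_at(t2,depot)}
  ∪ pre   = {truck_at(t2,depot)} ∪ {in(p5,t2), truck_at(t2,depot)}
          = {in(p5,t2), truck_at(t2,depot)}

== RESULT ==
["in(p5,t2)", "truck_at(t2,depot)"]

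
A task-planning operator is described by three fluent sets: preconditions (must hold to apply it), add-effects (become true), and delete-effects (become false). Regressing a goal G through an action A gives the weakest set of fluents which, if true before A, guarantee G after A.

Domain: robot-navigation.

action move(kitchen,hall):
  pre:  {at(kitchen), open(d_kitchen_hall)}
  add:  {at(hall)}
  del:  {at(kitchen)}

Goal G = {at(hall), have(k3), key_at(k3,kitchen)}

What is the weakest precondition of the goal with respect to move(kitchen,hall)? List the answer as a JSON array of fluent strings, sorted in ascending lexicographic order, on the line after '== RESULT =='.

Compute (G \ add) ∪ pre:
  G ∩ del = {}  (empty — regression defined)
  G \ add = {at(hall), have(k3), key_at(k3,kitchen)} \ {at(hall)} = {have(k3), key_at(k3,kitchen)}
  ∪ pre   = {have(k3), key_at(k3,kitchen)} ∪ {at(kitchen), open(d_kitchen_hall)}
          = {at(kitchen), have(k3), key_at(k3,kitchen), open(d_kitchen_hall)}

== RESULT ==
["at(kitchen)", "have(k3)", "key_at(k3,kitchen)", "open(d_kitchen_hall)"]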